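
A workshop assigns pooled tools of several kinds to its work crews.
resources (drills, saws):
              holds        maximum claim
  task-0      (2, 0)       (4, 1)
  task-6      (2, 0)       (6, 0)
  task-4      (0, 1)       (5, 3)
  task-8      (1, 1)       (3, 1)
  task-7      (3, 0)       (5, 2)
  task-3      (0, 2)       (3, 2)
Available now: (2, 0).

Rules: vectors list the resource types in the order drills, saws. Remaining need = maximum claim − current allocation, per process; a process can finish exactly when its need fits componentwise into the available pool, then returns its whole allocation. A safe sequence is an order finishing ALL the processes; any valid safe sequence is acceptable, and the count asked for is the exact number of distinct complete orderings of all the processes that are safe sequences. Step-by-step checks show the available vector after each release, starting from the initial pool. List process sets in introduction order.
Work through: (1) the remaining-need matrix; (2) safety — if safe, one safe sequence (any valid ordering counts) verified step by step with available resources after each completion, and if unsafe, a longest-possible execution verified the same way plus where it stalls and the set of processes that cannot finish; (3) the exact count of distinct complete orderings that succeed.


(1) Remaining need (order drills, saws):
  task-0: (2, 1)
  task-6: (4, 0)
  task-4: (5, 2)
  task-8: (2, 0)
  task-7: (2, 2)
  task-3: (3, 0)
(2) SAFE. One safe sequence: task-8, task-3, task-7, task-4, task-6, task-0.
Key observation: task-8 is the earliest step where a requested resource binds exactly: need (2, 0), pool (2, 0) at its turn.
Step-by-step check:
  pool = (2, 0)
  task-8 needs (2, 0) <= (2, 0) -> finishes; pool += (1, 1) = (3, 1)
  task-3 needs (3, 0) <= (3, 1) -> finishes; pool += (0, 2) = (3, 3)
  task-7 needs (2, 2) <= (3, 3) -> finishes; pool += (3, 0) = (6, 3)
  task-4 needs (5, 2) <= (6, 3) -> finishes; pool += (0, 1) = (6, 4)
  task-6 needs (4, 0) <= (6, 4) -> finishes; pool += (2, 0) = (8, 4)
  task-0 needs (2, 1) <= (8, 4) -> finishes; pool += (2, 0) = (10, 4)
(3) Exactly 20 of the possible complete orderings are safe sequences.


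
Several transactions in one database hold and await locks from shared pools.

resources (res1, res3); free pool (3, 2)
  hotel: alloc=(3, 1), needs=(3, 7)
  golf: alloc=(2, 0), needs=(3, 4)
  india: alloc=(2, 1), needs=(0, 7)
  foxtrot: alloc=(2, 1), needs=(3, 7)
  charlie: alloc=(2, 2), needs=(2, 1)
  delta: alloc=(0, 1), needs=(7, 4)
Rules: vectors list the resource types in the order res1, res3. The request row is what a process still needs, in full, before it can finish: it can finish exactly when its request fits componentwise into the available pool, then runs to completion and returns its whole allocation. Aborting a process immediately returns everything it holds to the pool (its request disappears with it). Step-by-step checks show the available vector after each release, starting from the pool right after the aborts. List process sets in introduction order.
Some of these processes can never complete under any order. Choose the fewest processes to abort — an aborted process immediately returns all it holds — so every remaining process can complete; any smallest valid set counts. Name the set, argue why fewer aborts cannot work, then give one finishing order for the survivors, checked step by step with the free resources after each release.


Minimum abort set: hotel and foxtrot.
Key observation: the returned (5, 2) from hotel and foxtrot is what brings india — unrunnable before, under any order — into play at step 4.
No one abort is enough; case by case: hotel alone leaves india blocked (short on res3); golf alone leaves hotel blocked (short on res3); india alone leaves hotel blocked (short on res3); foxtrot alone leaves hotel blocked (short on res3); charlie alone leaves hotel blocked (short on res3); delta alone leaves hotel blocked (short on res3).
Survivors finish in the order: delta, charlie, golf, india. Step-by-step check (pool after the aborts first):
  pool = (8, 4)
  run delta (needs (7, 4), free (8, 4)); after release of (0, 1) the pool is (8, 5)
  run charlie (needs (2, 1), free (8, 5)); after release of (2, 2) the pool is (10, 7)
  run golf (needs (3, 4), free (10, 7)); after release of (2, 0) the pool is (12, 7)
  run india (needs (0, 7), free (12, 7)); after release of (2, 1) the pool is (14, 8)


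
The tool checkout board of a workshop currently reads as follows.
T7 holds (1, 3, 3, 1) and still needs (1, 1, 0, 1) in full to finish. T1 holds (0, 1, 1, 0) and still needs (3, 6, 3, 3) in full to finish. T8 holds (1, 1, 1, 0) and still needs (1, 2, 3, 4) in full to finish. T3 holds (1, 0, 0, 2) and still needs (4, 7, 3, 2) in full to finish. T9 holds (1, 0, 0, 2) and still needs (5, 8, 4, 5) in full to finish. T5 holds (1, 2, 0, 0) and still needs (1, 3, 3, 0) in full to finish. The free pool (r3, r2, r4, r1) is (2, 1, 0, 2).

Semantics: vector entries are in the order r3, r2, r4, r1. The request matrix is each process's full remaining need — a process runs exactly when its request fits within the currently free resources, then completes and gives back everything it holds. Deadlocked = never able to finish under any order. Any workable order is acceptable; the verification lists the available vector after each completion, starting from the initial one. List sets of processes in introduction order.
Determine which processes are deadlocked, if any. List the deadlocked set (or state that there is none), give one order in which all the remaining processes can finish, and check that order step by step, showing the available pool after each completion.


No process is deadlocked.
Key observation: the pool covers T7 at once, and every later process fits after earlier releases.
One completion order for the rest: T7, T5, T1, T3, T8, T9. Walking it through:
  pool = (2, 1, 0, 2)
  T7 needs (1, 1, 0, 1) <= (2, 1, 0, 2) -> finishes; pool += (1, 3, 3, 1) = (3, 4, 3, 3)
  T5 needs (1, 3, 3, 0) <= (3, 4, 3, 3) -> finishes; pool += (1, 2, 0, 0) = (4, 6, 3, 3)
  T1 needs (3, 6, 3, 3) <= (4, 6, 3, 3) -> finishes; pool += (0, 1, 1, 0) = (4, 7, 4, 3)
  T3 needs (4, 7, 3, 2) <= (4, 7, 4, 3) -> finishes; pool += (1, 0, 0, 2) = (5, 7, 4, 5)
  T8 needs (1, 2, 3, 4) <= (5, 7, 4, 5) -> finishes; pool += (1, 1, 1, 0) = (6, 8, 5, 5)
  T9 needs (5, 8, 4, 5) <= (6, 8, 5, 5) -> finishes; pool += (1, 0, 0, 2) = (7, 8, 5, 7)


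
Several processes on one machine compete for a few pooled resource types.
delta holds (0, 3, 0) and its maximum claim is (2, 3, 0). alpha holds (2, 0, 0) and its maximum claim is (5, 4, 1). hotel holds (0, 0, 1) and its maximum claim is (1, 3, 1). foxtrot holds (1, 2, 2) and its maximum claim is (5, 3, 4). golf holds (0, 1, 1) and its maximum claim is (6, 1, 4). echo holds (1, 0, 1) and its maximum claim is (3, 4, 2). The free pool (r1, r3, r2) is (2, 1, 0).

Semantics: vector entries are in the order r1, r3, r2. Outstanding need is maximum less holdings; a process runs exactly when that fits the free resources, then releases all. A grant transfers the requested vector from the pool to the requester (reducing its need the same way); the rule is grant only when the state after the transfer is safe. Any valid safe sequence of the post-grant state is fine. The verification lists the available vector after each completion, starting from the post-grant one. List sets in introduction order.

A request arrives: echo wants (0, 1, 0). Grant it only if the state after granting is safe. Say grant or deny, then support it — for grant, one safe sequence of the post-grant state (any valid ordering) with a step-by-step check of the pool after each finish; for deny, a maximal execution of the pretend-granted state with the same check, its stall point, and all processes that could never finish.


GRANT — the state after the grant stays safe, e.g. via delta, hotel, echo, alpha, foxtrot, golf.
Key observation: even at the reduced pool (2, 0, 0), delta fits immediately, so safety survives the grant.
Step-by-step check of the post-grant state:
  pool = (2, 0, 0)
  run delta (needs (2, 0, 0), free (2, 0, 0)); after release of (0, 3, 0) the pool is (2, 3, 0)
  run hotel (needs (1, 3, 0), free (2, 3, 0)); after release of (0, 0, 1) the pool is (2, 3, 1)
  run echo (needs (2, 3, 1), free (2, 3, 1)); after release of (1, 1, 1) the pool is (3, 4, 2)
  run alpha (needs (3, 4, 1), free (3, 4, 2)); after release of (2, 0, 0) the pool is (5, 4, 2)
  run foxtrot (needs (4, 1, 2), free (5, 4, 2)); after release of (1, 2, 2) the pool is (6, 6, 4)
  run golf (needs (6, 0, 3), free (6, 6, 4)); after release of (0, 1, 1) the pool is (6, 7, 5)


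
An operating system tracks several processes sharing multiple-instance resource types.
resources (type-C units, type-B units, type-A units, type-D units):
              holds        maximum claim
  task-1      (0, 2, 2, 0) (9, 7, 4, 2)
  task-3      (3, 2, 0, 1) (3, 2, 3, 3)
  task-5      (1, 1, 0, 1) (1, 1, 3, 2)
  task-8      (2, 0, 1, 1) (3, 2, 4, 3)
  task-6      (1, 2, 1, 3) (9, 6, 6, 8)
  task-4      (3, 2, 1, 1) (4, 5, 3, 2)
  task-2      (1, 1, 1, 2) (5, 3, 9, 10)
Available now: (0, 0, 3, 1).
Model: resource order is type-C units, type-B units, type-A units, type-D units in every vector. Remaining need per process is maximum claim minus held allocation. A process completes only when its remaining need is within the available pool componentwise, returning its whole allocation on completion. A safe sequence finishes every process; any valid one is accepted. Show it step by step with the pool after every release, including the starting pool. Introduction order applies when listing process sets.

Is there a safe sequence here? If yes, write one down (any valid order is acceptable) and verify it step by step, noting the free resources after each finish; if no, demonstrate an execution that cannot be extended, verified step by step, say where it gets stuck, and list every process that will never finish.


SAFE. One safe sequence: task-5, task-3, task-4, task-8, task-6, task-1, task-2.
Key observation: at task-5 the run first touches a limit — (0, 0, 3, 1) against (0, 0, 3, 1), exact on a resource it actually requests.
Verifying each step:
  pool = (0, 0, 3, 1)
  task-5: need (0, 0, 3, 1) fits (0, 0, 3, 1); releases (1, 1, 0, 1), pool now (1, 1, 3, 2)
  task-3: need (0, 0, 3, 2) fits (1, 1, 3, 2); releases (3, 2, 0, 1), pool now (4, 3, 3, 3)
  task-4: need (1, 3, 2, 1) fits (4, 3, 3, 3); releases (3, 2, 1, 1), pool now (7, 5, 4, 4)
  task-8: need (1, 2, 3, 2) fits (7, 5, 4, 4); releases (2, 0, 1, 1), pool now (9, 5, 5, 5)
  task-6: need (8, 4, 5, 5) fits (9, 5, 5, 5); releases (1, 2, 1, 3), pool now (10, 7, 6, 8)
  task-1: need (9, 5, 2, 2) fits (10, 7, 6, 8); releases (0, 2, 2, 0), pool now (10, 9, 8, 8)
  task-2: need (4, 2, 8, 8) fits (10, 9, 8, 8); releases (1, 1, 1, 2), pool now (11, 10, 9, 10)


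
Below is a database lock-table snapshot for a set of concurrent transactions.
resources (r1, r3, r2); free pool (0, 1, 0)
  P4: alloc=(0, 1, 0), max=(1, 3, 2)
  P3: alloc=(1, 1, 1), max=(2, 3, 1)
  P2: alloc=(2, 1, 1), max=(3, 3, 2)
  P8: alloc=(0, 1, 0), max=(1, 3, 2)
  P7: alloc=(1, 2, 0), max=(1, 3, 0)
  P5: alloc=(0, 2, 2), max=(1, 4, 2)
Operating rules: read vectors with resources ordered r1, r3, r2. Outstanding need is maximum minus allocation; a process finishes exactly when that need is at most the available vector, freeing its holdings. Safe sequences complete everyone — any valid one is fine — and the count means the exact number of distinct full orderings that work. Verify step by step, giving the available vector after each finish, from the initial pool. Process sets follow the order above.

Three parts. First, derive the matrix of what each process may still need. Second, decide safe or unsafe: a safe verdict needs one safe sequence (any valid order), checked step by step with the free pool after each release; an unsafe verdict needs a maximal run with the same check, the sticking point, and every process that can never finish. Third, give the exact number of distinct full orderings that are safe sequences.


(1) Remaining need (order r1, r3, r2):
  P4: (1, 2, 2)
  P3: (1, 2, 0)
  P2: (1, 2, 1)
  P8: (1, 2, 2)
  P7: (0, 1, 0)
  P5: (1, 2, 0)
(2) SAFE. One safe sequence: P7, P5, P3, P8, P4, P2.
Key observation: reading the order forward, P7 is the first process whose need (0, 1, 0) meets the free pool (0, 1, 0) exactly on a resource it requests.
Step-by-step check:
  pool = (0, 1, 0)
  run P7 (needs (0, 1, 0), free (0, 1, 0)); after release of (1, 2, 0) the pool is (1, 3, 0)
  run P5 (needs (1, 2, 0), free (1, 3, 0)); after release of (0, 2, 2) the pool is (1, 5, 2)
  run P3 (needs (1, 2, 0), free (1, 5, 2)); after release of (1, 1, 1) the pool is (2, 6, 3)
  run P8 (needs (1, 2, 2), free (2, 6, 3)); after release of (0, 1, 0) the pool is (2, 7, 3)
  run P4 (needs (1, 2, 2), free (2, 7, 3)); after release of (0, 1, 0) the pool is (2, 8, 3)
  run P2 (needs (1, 2, 1), free (2, 8, 3)); after release of (2, 1, 1) the pool is (4, 9, 4)
(3) Precisely 36 of the possible complete orderings are safe sequences.


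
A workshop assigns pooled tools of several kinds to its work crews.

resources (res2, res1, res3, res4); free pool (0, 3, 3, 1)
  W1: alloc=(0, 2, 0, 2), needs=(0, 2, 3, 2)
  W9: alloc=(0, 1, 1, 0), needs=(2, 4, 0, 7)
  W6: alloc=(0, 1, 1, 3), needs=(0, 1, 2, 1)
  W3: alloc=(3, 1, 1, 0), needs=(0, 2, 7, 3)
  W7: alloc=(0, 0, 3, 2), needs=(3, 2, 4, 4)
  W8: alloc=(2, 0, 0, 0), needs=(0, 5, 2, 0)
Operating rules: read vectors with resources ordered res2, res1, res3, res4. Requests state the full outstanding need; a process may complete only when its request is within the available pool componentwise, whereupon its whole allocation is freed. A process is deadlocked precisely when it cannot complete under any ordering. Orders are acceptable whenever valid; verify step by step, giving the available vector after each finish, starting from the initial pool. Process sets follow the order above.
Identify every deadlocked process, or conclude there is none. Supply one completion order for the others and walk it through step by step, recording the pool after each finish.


Deadlocked: W9, W3 and W7.
Key observation: after W6, W1, W8 the pool peaks at (2, 6, 4, 6), and each blocked process is short somewhere: W9 on res4; W3 on res3; W7 on res2.
One completion order for the rest: W6, W1, W8. Step-by-step check:
  pool = (0, 3, 3, 1)
  W6 needs (0, 1, 2, 1) <= (0, 3, 3, 1) -> finishes; pool += (0, 1, 1, 3) = (0, 4, 4, 4)
  W1 needs (0, 2, 3, 2) <= (0, 4, 4, 4) -> finishes; pool += (0, 2, 0, 2) = (0, 6, 4, 6)
  W8 needs (0, 5, 2, 0) <= (0, 6, 4, 6) -> finishes; pool += (2, 0, 0, 0) = (2, 6, 4, 6)
The blocked processes can never fit:
  W9 cannot run: need (2, 4, 0, 7) vs free (2, 6, 4, 6) (insufficient res4)
  W3 cannot run: need (0, 2, 7, 3) vs free (2, 6, 4, 6) (insufficient res3)
  W7 cannot run: need (3, 2, 4, 4) vs free (2, 6, 4, 6) (insufficient res2)


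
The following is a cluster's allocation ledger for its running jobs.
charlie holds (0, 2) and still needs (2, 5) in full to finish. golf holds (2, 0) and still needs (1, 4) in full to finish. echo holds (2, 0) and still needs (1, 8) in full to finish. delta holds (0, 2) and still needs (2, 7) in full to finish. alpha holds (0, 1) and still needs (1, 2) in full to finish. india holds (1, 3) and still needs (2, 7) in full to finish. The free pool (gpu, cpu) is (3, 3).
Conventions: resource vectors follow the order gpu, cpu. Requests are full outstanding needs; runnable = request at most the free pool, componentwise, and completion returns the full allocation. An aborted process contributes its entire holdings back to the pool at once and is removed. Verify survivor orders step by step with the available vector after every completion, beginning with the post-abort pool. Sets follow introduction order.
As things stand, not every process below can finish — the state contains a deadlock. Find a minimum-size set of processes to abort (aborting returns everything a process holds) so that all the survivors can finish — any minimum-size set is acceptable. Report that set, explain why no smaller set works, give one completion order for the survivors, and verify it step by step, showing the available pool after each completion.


Minimum abort set: delta.
Key observation: aborting delta returns (0, 2), and charlie — hopeless before — runs at step 1 with the returned capacity in the pool.
Why nothing smaller works: aborting no one leaves the state deadlocked as given.
One survivor order: charlie, alpha, golf, india, echo. Walking it through (post-abort pool first):
  pool = (3, 5)
  run charlie (needs (2, 5), free (3, 5)); after release of (0, 2) the pool is (3, 7)
  run alpha (needs (1, 2), free (3, 7)); after release of (0, 1) the pool is (3, 8)
  run golf (needs (1, 4), free (3, 8)); after release of (2, 0) the pool is (5, 8)
  run india (needs (2, 7), free (5, 8)); after release of (1, 3) the pool is (6, 11)
  run echo (needs (1, 8), free (6, 11)); after release of (2, 0) the pool is (8, 11)


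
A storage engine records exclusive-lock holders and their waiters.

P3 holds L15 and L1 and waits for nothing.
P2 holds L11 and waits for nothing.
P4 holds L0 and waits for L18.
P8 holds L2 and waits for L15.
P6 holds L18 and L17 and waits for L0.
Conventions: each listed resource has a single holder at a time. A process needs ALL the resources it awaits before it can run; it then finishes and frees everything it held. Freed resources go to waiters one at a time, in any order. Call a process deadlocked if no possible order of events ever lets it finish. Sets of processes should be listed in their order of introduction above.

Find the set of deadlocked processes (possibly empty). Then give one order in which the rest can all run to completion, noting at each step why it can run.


Deadlocked: P4 and P6.
Key observation: P4 -> P6 -> P4 is a circular wait — nothing in it can go first; no other process is dragged down with it.
One completion order for the rest: P3, P2, P8.
Check, step by step:
  P3: no waits; runs immediately, freeing L15 and L1
  P2: no waits; runs immediately, freeing L11
  P8: everything it awaited (L15) is free; runs, freeing L2


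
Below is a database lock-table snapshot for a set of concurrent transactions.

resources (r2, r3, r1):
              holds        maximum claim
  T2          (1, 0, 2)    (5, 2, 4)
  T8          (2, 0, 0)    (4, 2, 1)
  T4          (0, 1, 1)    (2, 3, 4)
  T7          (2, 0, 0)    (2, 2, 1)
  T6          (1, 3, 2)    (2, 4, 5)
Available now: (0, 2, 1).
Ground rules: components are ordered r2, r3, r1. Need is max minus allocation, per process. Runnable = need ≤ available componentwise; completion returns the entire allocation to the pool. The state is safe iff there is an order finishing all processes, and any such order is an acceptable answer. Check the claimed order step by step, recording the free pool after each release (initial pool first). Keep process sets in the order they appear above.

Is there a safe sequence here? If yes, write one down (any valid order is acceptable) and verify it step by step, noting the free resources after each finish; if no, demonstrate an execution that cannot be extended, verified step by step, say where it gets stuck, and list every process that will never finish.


UNSAFE — no complete ordering exists.
Key observation: the wall is r1: completing T7, T8 brings the pool only to (4, 2, 1), and all the rest need more.
Going as far as possible: T7, T8; after that, nothing fits. Check, step by step:
  pool = (0, 2, 1)
  T7 needs (0, 2, 1) <= (0, 2, 1) -> finishes; pool += (2, 0, 0) = (2, 2, 1)
  T8 needs (2, 2, 1) <= (2, 2, 1) -> finishes; pool += (2, 0, 0) = (4, 2, 1)
  T2 still needs (4, 2, 2) but only (4, 2, 1) is free — short on r1
  T4 still needs (2, 2, 3) but only (4, 2, 1) is free — short on r1
  T6 still needs (1, 1, 3) but only (4, 2, 1) is free — short on r1
Permanently blocked: T2, T4 and T6.


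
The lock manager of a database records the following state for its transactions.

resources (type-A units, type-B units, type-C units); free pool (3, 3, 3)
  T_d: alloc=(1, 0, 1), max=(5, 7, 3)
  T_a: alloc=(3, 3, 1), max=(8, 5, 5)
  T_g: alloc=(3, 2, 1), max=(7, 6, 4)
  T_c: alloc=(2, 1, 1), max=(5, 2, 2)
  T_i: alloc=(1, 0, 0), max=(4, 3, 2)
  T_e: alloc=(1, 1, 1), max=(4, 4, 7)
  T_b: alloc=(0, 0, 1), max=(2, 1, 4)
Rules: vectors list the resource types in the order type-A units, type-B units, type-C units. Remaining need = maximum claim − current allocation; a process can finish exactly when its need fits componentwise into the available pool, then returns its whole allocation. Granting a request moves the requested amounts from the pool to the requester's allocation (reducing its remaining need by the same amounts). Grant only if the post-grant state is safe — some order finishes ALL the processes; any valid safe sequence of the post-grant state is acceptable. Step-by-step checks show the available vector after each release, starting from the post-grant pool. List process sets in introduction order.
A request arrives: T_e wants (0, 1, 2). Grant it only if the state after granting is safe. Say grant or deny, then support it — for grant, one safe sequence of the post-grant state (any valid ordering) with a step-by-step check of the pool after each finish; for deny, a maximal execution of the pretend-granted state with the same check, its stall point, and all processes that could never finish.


DENY. Granting would leave the state unsafe.
Key observation: after T_c, T_i the pool peaks at (6, 3, 2), and each blocked process is short somewhere: T_d on type-B units; T_a on type-C units; T_g on type-B units, type-C units; T_e on type-C units; T_b on type-C units.
Pretend the grant happened; the run T_c, T_i goes as far as possible. Check, step by step:
  pool = (3, 2, 1)
  T_c needs (3, 1, 1) <= (3, 2, 1) -> finishes; pool += (2, 1, 1) = (5, 3, 2)
  T_i needs (3, 3, 2) <= (5, 3, 2) -> finishes; pool += (1, 0, 0) = (6, 3, 2)
  blocked: T_d wants (4, 7, 2), pool (6, 3, 2) — not enough type-B units
  blocked: T_a wants (5, 2, 4), pool (6, 3, 2) — not enough type-C units
  blocked: T_g wants (4, 4, 3), pool (6, 3, 2) — not enough type-B units and type-C units
  blocked: T_e wants (3, 2, 4), pool (6, 3, 2) — not enough type-C units
  blocked: T_b wants (2, 1, 3), pool (6, 3, 2) — not enough type-C units
Processes that could never finish after the grant: T_d, T_a, T_g, T_e and T_b.


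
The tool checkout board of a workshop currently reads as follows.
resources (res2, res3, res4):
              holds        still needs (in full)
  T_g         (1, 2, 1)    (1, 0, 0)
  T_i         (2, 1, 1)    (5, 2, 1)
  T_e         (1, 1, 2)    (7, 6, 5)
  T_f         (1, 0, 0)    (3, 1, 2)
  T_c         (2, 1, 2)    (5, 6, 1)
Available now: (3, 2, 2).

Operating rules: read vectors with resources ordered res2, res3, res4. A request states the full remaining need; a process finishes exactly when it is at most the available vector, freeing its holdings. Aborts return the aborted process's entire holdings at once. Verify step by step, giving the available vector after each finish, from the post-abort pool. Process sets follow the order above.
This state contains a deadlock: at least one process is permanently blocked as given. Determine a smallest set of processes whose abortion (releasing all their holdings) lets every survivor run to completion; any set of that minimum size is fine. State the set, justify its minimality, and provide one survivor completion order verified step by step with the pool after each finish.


Abort T_e.
Key observation: the deadlocked T_c becomes finishable only because T_e released (1, 1, 2); it completes at step 4 below.
Why nothing smaller works: aborting no one leaves the state deadlocked as given.
The survivors complete as T_g, T_i, T_f, T_c. Verifying each step (starting from the post-abort pool):
  pool = (4, 3, 4)
  T_g: need (1, 0, 0) fits (4, 3, 4); releases (1, 2, 1), pool now (5, 5, 5)
  T_i: need (5, 2, 1) fits (5, 5, 5); releases (2, 1, 1), pool now (7, 6, 6)
  T_f: need (3, 1, 2) fits (7, 6, 6); releases (1, 0, 0), pool now (8, 6, 6)
  T_c: need (5, 6, 1) fits (8, 6, 6); releases (2, 1, 2), pool now (10, 7, 8)


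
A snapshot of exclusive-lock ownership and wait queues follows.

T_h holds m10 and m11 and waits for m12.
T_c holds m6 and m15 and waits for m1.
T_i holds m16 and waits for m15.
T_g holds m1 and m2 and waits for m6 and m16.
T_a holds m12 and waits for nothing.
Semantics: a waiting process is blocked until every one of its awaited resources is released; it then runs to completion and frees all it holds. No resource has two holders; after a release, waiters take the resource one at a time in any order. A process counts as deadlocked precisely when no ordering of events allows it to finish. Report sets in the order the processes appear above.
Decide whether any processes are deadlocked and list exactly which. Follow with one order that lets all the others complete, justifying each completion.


Deadlocked: T_c, T_i and T_g.
Key observation: T_c -> T_g -> T_c is a circular wait — nothing in it can go first; T_i is caught in further circular waits.
A valid finishing order for the others: T_a, T_h.
Step-by-step check:
  T_a waits on nothing -> runs at once and releases m12
  T_h waits on m12 — all released -> runs and releases m10 and m11


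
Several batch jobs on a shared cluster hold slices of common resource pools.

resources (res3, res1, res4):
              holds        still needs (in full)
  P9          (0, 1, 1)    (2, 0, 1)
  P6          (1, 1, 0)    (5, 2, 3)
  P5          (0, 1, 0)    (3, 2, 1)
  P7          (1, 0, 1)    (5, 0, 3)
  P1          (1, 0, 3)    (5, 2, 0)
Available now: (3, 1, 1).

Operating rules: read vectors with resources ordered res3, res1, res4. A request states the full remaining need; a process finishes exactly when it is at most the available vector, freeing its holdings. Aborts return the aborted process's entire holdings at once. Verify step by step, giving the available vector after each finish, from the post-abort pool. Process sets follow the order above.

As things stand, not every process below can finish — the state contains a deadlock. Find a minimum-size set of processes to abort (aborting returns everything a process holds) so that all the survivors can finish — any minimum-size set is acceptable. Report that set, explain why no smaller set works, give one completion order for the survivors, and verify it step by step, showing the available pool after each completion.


Minimum abort set: P7 and P1.
Key observation: P6 had no path to completion before; after the abort of P7 and P1 ((2, 0, 4) returned), step 2 is where it fits.
Why nothing smaller works — every single abort fails: P9 alone leaves P6 blocked (short on res3 and res4); P6 alone leaves P7 blocked (short on res3 and res4); P5 alone leaves P6 blocked (short on res3 and res4); P7 alone leaves P6 blocked (short on res3); P1 alone leaves P6 blocked (short on res3).
One survivor order: P9, P6, P5. Walking it through (post-abort pool first):
  pool = (5, 1, 5)
  P9 needs (2, 0, 1) <= (5, 1, 5) -> finishes; pool += (0, 1, 1) = (5, 2, 6)
  P6 needs (5, 2, 3) <= (5, 2, 6) -> finishes; pool += (1, 1, 0) = (6, 3, 6)
  P5 needs (3, 2, 1) <= (6, 3, 6) -> finishes; pool += (0, 1, 0) = (6, 4, 6)


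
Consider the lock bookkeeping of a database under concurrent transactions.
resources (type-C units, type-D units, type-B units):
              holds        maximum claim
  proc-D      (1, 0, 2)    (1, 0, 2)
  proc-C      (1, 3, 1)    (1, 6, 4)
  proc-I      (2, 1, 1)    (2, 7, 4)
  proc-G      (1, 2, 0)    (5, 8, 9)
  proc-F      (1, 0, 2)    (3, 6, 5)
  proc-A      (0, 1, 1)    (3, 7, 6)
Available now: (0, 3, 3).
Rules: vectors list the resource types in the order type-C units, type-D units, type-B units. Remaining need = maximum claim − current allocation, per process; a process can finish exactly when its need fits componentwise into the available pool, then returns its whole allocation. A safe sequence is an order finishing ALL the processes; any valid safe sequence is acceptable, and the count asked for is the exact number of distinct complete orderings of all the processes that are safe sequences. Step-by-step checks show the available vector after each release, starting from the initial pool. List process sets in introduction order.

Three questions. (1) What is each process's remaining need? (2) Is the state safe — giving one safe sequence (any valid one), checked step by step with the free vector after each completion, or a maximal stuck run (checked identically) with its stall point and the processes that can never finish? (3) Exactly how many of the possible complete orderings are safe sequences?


(1) Outstanding need per process (order type-C units, type-D units, type-B units):
  proc-D: (0, 0, 0)
  proc-C: (0, 3, 3)
  proc-I: (0, 6, 3)
  proc-G: (4, 6, 9)
  proc-F: (2, 6, 3)
  proc-A: (3, 6, 5)
(2) The state is SAFE; one workable sequence: proc-C, proc-I, proc-F, proc-D, proc-G, proc-A.
Key observation: the order's first zero-slack moment is proc-C ((0, 3, 3) needed, (0, 3, 3) free — a requested resource with nothing to spare).
Verifying each step:
  pool = (0, 3, 3)
  run proc-C (needs (0, 3, 3), free (0, 3, 3)); after release of (1, 3, 1) the pool is (1, 6, 4)
  run proc-I (needs (0, 6, 3), free (1, 6, 4)); after release of (2, 1, 1) the pool is (3, 7, 5)
  run proc-F (needs (2, 6, 3), free (3, 7, 5)); after release of (1, 0, 2) the pool is (4, 7, 7)
  run proc-D (needs (0, 0, 0), free (4, 7, 7)); after release of (1, 0, 2) the pool is (5, 7, 9)
  run proc-G (needs (4, 6, 9), free (5, 7, 9)); after release of (1, 2, 0) the pool is (6, 9, 9)
  run proc-A (needs (3, 6, 5), free (6, 9, 9)); after release of (0, 1, 1) the pool is (6, 10, 10)
(3) Exactly 20 of the possible complete orderings are safe sequences.


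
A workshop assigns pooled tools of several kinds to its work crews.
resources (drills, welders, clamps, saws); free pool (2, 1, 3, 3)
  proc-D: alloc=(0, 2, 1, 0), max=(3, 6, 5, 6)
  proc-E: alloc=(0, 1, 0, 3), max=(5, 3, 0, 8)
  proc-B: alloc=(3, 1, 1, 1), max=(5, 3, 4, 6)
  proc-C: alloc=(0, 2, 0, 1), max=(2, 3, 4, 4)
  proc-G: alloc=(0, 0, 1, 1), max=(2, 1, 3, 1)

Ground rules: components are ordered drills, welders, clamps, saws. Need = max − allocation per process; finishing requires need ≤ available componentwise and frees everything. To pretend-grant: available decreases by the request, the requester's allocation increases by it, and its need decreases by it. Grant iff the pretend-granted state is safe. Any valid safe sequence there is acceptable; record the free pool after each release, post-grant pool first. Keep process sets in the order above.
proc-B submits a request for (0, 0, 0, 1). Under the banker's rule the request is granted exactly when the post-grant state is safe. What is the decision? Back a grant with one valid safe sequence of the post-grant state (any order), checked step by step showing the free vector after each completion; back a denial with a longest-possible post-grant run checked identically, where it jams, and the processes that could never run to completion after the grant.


GRANT. The post-grant state is safe; one safe sequence: proc-G, proc-C, proc-B, proc-D, proc-E.
Key observation: the transfer keeps a workable pool ((2, 1, 3, 2)); proc-G starts the safe sequence.
Verifying the post-grant state step by step:
  pool = (2, 1, 3, 2)
  proc-G needs (2, 1, 2, 0) <= (2, 1, 3, 2) -> finishes; pool += (0, 0, 1, 1) = (2, 1, 4, 3)
  proc-C needs (2, 1, 4, 3) <= (2, 1, 4, 3) -> finishes; pool += (0, 2, 0, 1) = (2, 3, 4, 4)
  proc-B needs (2, 2, 3, 4) <= (2, 3, 4, 4) -> finishes; pool += (3, 1, 1, 2) = (5, 4, 5, 6)
  proc-D needs (3, 4, 4, 6) <= (5, 4, 5, 6) -> finishes; pool += (0, 2, 1, 0) = (5, 6, 6, 6)
  proc-E needs (5, 2, 0, 5) <= (5, 6, 6, 6) -> finishes; pool += (0, 1, 0, 3) = (5, 7, 6, 9)


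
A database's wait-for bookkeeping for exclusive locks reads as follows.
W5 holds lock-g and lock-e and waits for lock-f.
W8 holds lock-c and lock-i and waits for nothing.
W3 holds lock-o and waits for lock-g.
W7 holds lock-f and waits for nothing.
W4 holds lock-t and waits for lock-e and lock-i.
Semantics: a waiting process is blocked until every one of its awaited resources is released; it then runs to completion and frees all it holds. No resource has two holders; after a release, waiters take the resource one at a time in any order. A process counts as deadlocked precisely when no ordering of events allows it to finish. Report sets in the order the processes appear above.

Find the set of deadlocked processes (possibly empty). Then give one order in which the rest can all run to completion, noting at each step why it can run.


Nothing here is deadlocked.
Key observation: the wait graph is acyclic; completion cascades from the unblocked processes through everyone else.
One completion order for the rest: W7, W5, W8, W3, W4.
Verifying each step:
  run W7 (it waits on nothing); releases lock-f
  W5 waits on lock-f — all released -> runs and releases lock-g and lock-e
  run W8 (it waits on nothing); releases lock-c and lock-i
  W3 waits on lock-g — all released -> runs and releases lock-o
  W4 waits on lock-e and lock-i — all released -> runs and releases lock-t


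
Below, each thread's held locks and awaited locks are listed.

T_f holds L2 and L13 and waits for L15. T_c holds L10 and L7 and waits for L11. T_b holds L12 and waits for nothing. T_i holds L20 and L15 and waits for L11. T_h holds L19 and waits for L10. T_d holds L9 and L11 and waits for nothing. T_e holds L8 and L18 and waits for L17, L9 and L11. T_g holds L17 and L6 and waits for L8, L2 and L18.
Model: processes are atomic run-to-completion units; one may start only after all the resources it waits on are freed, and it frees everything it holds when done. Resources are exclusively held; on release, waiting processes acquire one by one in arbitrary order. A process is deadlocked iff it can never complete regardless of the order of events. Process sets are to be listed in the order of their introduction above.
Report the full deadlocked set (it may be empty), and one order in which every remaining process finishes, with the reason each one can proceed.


Deadlocked set: T_e and T_g.
Key observation: along T_e -> T_g -> T_e, each member waits on what the next one holds — a deadlock; no other process is dragged down with it.
The rest can finish in the order T_d, T_i, T_c, T_h, T_f, T_b.
Verifying each step:
  T_d: no waits; runs immediately, freeing L9 and L11
  T_i waits on L11 — all released -> runs and releases L20 and L15
  T_c waits on L11 — all released -> runs and releases L10 and L7
  T_h waits on L10 — all released -> runs and releases L19
  T_f waits on L15 — all released -> runs and releases L2 and L13
  T_b: no waits; runs immediately, freeing L12


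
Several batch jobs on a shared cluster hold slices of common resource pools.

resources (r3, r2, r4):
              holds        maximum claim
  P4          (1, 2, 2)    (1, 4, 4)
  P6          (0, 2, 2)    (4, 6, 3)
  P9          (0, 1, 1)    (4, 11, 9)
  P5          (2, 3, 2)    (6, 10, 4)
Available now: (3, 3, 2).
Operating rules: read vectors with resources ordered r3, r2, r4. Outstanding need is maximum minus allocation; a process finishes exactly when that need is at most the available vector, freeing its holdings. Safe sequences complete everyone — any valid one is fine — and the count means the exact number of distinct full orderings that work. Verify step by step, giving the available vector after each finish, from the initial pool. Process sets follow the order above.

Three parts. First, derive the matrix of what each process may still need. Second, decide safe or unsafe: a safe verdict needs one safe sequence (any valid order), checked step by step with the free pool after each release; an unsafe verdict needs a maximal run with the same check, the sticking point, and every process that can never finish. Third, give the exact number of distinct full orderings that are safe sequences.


(1) Outstanding need per process (order r3, r2, r4):
  P4: (0, 2, 2)
  P6: (4, 4, 1)
  P9: (4, 10, 8)
  P5: (4, 7, 2)
(2) SAFE. One safe sequence: P4, P6, P5, P9.
Key observation: at P4 the run first touches a limit — (0, 2, 2) against (3, 3, 2), exact on a resource it actually requests.
Check, step by step:
  pool = (3, 3, 2)
  P4 needs (0, 2, 2) <= (3, 3, 2) -> finishes; pool += (1, 2, 2) = (4, 5, 4)
  P6 needs (4, 4, 1) <= (4, 5, 4) -> finishes; pool += (0, 2, 2) = (4, 7, 6)
  P5 needs (4, 7, 2) <= (4, 7, 6) -> finishes; pool += (2, 3, 2) = (6, 10, 8)
  P9 needs (4, 10, 8) <= (6, 10, 8) -> finishes; pool += (0, 1, 1) = (6, 11, 9)
(3) Precisely 1 of the possible complete orderings is a safe sequence.


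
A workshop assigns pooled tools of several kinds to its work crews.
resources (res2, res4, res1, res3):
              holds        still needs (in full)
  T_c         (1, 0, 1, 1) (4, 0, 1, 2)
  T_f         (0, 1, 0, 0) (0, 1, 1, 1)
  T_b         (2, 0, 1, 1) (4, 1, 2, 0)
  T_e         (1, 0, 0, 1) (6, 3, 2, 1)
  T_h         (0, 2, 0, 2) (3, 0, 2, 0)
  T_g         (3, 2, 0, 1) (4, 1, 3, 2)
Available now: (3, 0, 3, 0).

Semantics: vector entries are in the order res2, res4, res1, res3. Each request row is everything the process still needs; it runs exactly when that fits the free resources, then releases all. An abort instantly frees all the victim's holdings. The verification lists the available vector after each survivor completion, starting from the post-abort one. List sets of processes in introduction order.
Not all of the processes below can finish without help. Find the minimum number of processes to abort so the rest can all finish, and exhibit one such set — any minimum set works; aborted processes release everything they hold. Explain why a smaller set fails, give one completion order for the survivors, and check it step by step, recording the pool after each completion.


The answer: abort T_g.
Key observation: T_b had no path to completion before; after the abort of T_g ((3, 2, 0, 1) returned), step 1 is where it fits.
Why nothing smaller works: aborting no one leaves the state deadlocked as given.
The survivors complete as T_b, T_f, T_h, T_e, T_c. Step-by-step check (starting from the post-abort pool):
  pool = (6, 2, 3, 1)
  run T_b (needs (4, 1, 2, 0), free (6, 2, 3, 1)); after release of (2, 0, 1, 1) the pool is (8, 2, 4, 2)
  run T_f (needs (0, 1, 1, 1), free (8, 2, 4, 2)); after release of (0, 1, 0, 0) the pool is (8, 3, 4, 2)
  run T_h (needs (3, 0, 2, 0), free (8, 3, 4, 2)); after release of (0, 2, 0, 2) the pool is (8, 5, 4, 4)
  run T_e (needs (6, 3, 2, 1), free (8, 5, 4, 4)); after release of (1, 0, 0, 1) the pool is (9, 5, 4, 5)
  run T_c (needs (4, 0, 1, 2), free (9, 5, 4, 5)); after release of (1, 0, 1, 1) the pool is (10, 5, 5, 6)


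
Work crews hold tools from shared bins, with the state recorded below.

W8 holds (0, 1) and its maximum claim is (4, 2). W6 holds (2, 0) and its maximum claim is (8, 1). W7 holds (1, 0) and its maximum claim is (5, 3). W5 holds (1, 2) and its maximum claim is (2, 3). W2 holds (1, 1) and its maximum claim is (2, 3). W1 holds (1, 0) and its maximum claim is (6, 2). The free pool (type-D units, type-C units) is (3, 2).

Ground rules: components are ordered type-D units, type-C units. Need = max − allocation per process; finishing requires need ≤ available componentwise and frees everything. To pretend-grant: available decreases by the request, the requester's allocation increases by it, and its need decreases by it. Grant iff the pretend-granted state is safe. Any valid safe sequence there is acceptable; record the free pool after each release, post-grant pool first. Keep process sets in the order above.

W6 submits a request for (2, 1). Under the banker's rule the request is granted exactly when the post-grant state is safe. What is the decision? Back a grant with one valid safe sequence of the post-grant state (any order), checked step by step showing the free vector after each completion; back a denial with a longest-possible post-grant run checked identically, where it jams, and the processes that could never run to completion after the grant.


DENY — the pretend-granted state is unsafe.
Key observation: no order helps: past W5, W2, the free pool tops out at (3, 4), below what each blocked process needs in type-D units.
After a pretend grant, a maximal execution: W5, W2 — then nothing else fits. Walking it through:
  pool = (1, 1)
  run W5 (needs (1, 1), free (1, 1)); after release of (1, 2) the pool is (2, 3)
  run W2 (needs (1, 2), free (2, 3)); after release of (1, 1) the pool is (3, 4)
  W8 still needs (4, 1) but only (3, 4) is free — short on type-D units
  W6 still needs (4, 0) but only (3, 4) is free — short on type-D units
  W7 still needs (4, 3) but only (3, 4) is free — short on type-D units
  W1 still needs (5, 2) but only (3, 4) is free — short on type-D units
Had the request been granted, W8, W6, W7 and W1 could never finish.
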